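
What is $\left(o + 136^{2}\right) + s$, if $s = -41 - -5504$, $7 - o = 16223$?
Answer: $7743$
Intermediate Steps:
$o = -16216$ ($o = 7 - 16223 = -16216$)
$s = 5463$ ($s = -41 + 5504 = 5463$)
$\left(o + 136^{2}\right) + s = \left(-16216 + 136^{2}\right) + 5463 = \left(-16216 + 18496\right) + 5463 = 2280 + 5463 = 7743$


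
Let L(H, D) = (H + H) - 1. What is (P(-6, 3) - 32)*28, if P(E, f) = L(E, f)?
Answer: -1260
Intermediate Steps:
L(H, D) = -1 + 2*H (L(H, D) = 2*H - 1 = -1 + 2*H)
P(E, f) = -1 + 2*E
(P(-6, 3) - 32)*28 = ((-1 + 2*(-6)) - 32)*28 = ((-1 - 12) - 32)*28 = (-13 - 32)*28 = -45*28 = -1260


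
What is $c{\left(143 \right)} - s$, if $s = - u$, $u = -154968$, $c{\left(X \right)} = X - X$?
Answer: $-154968$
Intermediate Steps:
$c{\left(X \right)} = 0$
$s = 154968$ ($s = \left(-1\right) \left(-154968\right) = 154968$)
$c{\left(143 \right)} - s = 0 - 154968 = -154968$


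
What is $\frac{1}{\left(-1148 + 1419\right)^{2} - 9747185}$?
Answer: $- \frac{1}{9673744} \approx -1.0337 \cdot 10^{-7}$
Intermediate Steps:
$\frac{1}{\left(-1148 + 1419\right)^{2} - 9747185} = \frac{1}{271^{2} - 9747185} = \frac{1}{73441 - 9747185} = \frac{1}{-9673744} = - \frac{1}{9673744}$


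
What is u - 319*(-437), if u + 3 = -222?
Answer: 139178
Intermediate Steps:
u = -225 (u = -3 - 222 = -225)
u - 319*(-437) = -225 - 319*(-437) = -225 + 139403 = 139178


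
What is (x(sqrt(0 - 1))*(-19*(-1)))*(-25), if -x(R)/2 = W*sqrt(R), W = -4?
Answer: -3800*(-1)**(1/4) ≈ -2687.0 - 2687.0*I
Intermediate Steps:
x(R) = 8*sqrt(R) (x(R) = -(-8)*sqrt(R) = 8*sqrt(R))
(x(sqrt(0 - 1))*(-19*(-1)))*(-25) = ((8*sqrt(sqrt(0 - 1)))*(-19*(-1)))*(-25) = ((8*sqrt(sqrt(-1)))*19)*(-25) = ((8*sqrt(I))*19)*(-25) = (152*sqrt(I))*(-25) = -3800*sqrt(I)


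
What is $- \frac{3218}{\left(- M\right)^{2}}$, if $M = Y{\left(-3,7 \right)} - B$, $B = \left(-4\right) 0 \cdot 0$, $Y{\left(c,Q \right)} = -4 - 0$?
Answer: $- \frac{1609}{8} \approx -201.13$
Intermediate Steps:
$Y{\left(c,Q \right)} = -4$ ($Y{\left(c,Q \right)} = -4 + 0 = -4$)
$B = 0$ ($B = 0 \cdot 0 = 0$)
$M = -4$ ($M = -4 - 0 = -4 + 0 = -4$)
$- \frac{3218}{\left(- M\right)^{2}} = - \frac{3218}{\left(\left(-1\right) \left(-4\right)\right)^{2}} = - \frac{3218}{4^{2}} = - \frac{3218}{16} = \left(-3218\right) \frac{1}{16} = - \frac{1609}{8}$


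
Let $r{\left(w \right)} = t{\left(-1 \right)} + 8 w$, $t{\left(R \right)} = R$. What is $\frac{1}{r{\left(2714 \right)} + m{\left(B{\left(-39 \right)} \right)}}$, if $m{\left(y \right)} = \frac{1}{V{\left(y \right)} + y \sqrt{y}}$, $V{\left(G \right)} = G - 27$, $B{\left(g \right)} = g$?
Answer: $\frac{106342143}{2308794156448} - \frac{3 i \sqrt{39}}{2308794156448} \approx 4.606 \cdot 10^{-5} - 8.1146 \cdot 10^{-12} i$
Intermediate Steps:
$V{\left(G \right)} = -27 + G$ ($V{\left(G \right)} = G - 27 = -27 + G$)
$r{\left(w \right)} = -1 + 8 w$
$m{\left(y \right)} = \frac{1}{-27 + y + y^{\frac{3}{2}}}$ ($m{\left(y \right)} = \frac{1}{\left(-27 + y\right) + y \sqrt{y}} = \frac{1}{\left(-27 + y\right) + y^{\frac{3}{2}}} = \frac{1}{-27 + y + y^{\frac{3}{2}}}$)
$\frac{1}{r{\left(2714 \right)} + m{\left(B{\left(-39 \right)} \right)}} = \frac{1}{\left(-1 + 8 \cdot 2714\right) + \frac{1}{-27 - 39 + \left(-39\right)^{\frac{3}{2}}}} = \frac{1}{\left(-1 + 21712\right) + \frac{1}{-27 - 39 - 39 i \sqrt{39}}} = \frac{1}{21711 + \frac{1}{-66 - 39 i \sqrt{39}}}$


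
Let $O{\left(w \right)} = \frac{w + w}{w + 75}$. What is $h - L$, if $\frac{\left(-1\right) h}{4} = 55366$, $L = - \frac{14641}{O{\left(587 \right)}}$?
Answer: $- \frac{125153197}{587} \approx -2.1321 \cdot 10^{5}$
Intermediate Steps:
$O{\left(w \right)} = \frac{2 w}{75 + w}$
$L = - \frac{4846171}{587}$ ($L = - \frac{14641}{2 \cdot 587 \frac{1}{75 + 587}} = - \frac{14641}{2 \cdot 587 \cdot \frac{1}{662}} = - \frac{14641}{\frac{587}{331}} = \left(-14641\right) \frac{331}{587} = - \frac{4846171}{587} \approx -8255.8$)
$h = -221464$ ($h = \left(-4\right) 55366 = -221464$)
$h - L = -221464 - - \frac{4846171}{587} = -221464 + \frac{4846171}{587} = - \frac{125153197}{587}$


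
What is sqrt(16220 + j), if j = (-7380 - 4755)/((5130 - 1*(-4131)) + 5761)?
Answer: sqrt(3660030758510)/15022 ≈ 127.35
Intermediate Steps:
j = -12135/15022 (j = -12135/((5130 + 4131) + 5761) = -12135/(9261 + 5761) = -12135/15022 ≈ -0.80782)
sqrt(16220 + j) = sqrt(16220 - 12135/15022) = sqrt(243644705/15022) = sqrt(3660030758510)/15022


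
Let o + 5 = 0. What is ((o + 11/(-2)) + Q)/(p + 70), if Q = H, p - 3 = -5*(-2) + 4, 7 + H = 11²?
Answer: 69/58 ≈ 1.1897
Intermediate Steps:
o = -5 (o = -5 + 0 = -5)
H = 114 (H = -7 + 11² = -7 + 121 = 114)
p = 17 (p = 3 + (-5*(-2) + 4) = 3 + (10 + 4) = 3 + 14 = 17)
Q = 114
((o + 11/(-2)) + Q)/(p + 70) = ((-5 + 11/(-2)) + 114)/(17 + 70) = ((-5 - ½*11) + 114)/87 = ((-5 - 11/2) + 114)*(1/87) = (-21/2 + 114)*(1/87) = (207/2)*(1/87) = 69/58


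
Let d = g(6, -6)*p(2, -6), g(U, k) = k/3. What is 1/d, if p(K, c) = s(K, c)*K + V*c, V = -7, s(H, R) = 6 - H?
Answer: -1/100 ≈ -0.010000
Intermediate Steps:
g(U, k) = k/3 (g(U, k) = k*(⅓) = k/3)
p(K, c) = -7*c + K*(6 - K) (p(K, c) = (6 - K)*K - 7*c = K*(6 - K) - 7*c = -7*c + K*(6 - K))
d = -100 (d = ((⅓)*(-6))*(-7*(-6) - 1*2*(-6 + 2)) = -2*(42 - 1*2*(-4)) = -2*(42 + 8) = -2*50 = -100)
1/d = 1/(-100) = -1/100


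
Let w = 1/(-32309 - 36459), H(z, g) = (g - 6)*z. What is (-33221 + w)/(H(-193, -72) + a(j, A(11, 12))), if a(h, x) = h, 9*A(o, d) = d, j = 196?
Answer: -2284541729/1048712000 ≈ -2.1784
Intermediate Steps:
A(o, d) = d/9
H(z, g) = z*(-6 + g) (H(z, g) = (-6 + g)*z = z*(-6 + g))
w = -1/68768 (w = 1/(-68768) = -1/68768 ≈ -1.4542e-5)
(-33221 + w)/(H(-193, -72) + a(j, A(11, 12))) = (-33221 - 1/68768)/(-193*(-6 - 72) + 196) = -2284541729/(68768*(-193*(-78) + 196)) = -2284541729/(68768*(15054 + 196)) = -2284541729/68768/15250 = -2284541729/68768*1/15250 = -2284541729/1048712000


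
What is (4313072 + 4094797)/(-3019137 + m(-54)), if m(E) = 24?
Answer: -2802623/1006371 ≈ -2.7849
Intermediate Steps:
(4313072 + 4094797)/(-3019137 + m(-54)) = (4313072 + 4094797)/(-3019137 + 24) = 8407869/(-3019113) = 8407869*(-1/3019113) = -2802623/1006371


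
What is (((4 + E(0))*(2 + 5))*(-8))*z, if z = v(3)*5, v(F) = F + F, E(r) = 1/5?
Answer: -7056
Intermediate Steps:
E(r) = ⅕ (E(r) = 1*(⅕) = ⅕)
v(F) = 2*F
z = 30 (z = (2*3)*5 = 6*5 = 30)
(((4 + E(0))*(2 + 5))*(-8))*z = (((4 + ⅕)*(2 + 5))*(-8))*30 = (((21/5)*7)*(-8))*30 = ((147/5)*(-8))*30 = -1176/5*30 = -7056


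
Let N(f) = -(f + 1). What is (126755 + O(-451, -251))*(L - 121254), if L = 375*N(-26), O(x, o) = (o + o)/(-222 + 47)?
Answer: -2481770126133/175 ≈ -1.4182e+10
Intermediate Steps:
N(f) = -1 - f (N(f) = -(1 + f) = -1 - f)
O(x, o) = -2*o/175 (O(x, o) = (2*o)/(-175) = (2*o)*(-1/175) = -2*o/175)
L = 9375 (L = 375*(-1 - 1*(-26)) = 375*(-1 + 26) = 375*25 = 9375)
(126755 + O(-451, -251))*(L - 121254) = (126755 - 2/175*(-251))*(9375 - 121254) = (126755 + 502/175)*(-111879) = (22182627/175)*(-111879) = -2481770126133/175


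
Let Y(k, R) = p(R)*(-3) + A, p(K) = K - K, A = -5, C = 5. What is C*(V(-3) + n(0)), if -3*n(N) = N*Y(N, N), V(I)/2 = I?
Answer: -30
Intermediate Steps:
V(I) = 2*I
p(K) = 0
Y(k, R) = -5 (Y(k, R) = 0*(-3) - 5 = 0 - 5 = -5)
n(N) = 5*N/3 (n(N) = -N*(-5)/3 = -(-5)*N/3 = 5*N/3)
C*(V(-3) + n(0)) = 5*(2*(-3) + (5/3)*0) = 5*(-6 + 0) = 5*(-6) = -30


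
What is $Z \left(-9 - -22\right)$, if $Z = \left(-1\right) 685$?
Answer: $-8905$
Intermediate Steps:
$Z = -685$
$Z \left(-9 - -22\right) = - 685 \left(-9 - -22\right) = - 685 \left(-9 + 22\right) = \left(-685\right) 13 = -8905$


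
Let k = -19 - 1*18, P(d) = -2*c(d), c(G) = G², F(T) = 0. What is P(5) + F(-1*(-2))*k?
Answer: -50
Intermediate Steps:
P(d) = -2*d²
k = -37 (k = -19 - 18 = -37)
P(5) + F(-1*(-2))*k = -2*5² + 0*(-37) = -2*25 + 0 = -50 + 0 = -50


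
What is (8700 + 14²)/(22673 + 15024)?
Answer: 8896/37697 ≈ 0.23599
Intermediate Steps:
(8700 + 14²)/(22673 + 15024) = (8700 + 196)/37697 = 8896*(1/37697) = 8896/37697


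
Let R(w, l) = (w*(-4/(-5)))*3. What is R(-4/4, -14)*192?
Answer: -2304/5 ≈ -460.80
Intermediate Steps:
R(w, l) = 12*w/5 (R(w, l) = (w*(-4*(-⅕)))*3 = (w*(⅘))*3 = (4*w/5)*3 = 12*w/5)
R(-4/4, -14)*192 = (12*(-4/4)/5)*192 = (12*(-4*¼)/5)*192 = ((12/5)*(-1))*192 = -12/5*192 = -2304/5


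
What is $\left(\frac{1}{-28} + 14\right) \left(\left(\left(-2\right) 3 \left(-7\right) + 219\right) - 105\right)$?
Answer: $\frac{15249}{7} \approx 2178.4$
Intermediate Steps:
$\left(\frac{1}{-28} + 14\right) \left(\left(\left(-2\right) 3 \left(-7\right) + 219\right) - 105\right) = \left(- \frac{1}{28} + 14\right) \left(\left(\left(-6\right) \left(-7\right) + 219\right) - 105\right) = \frac{391 \left(\left(42 + 219\right) - 105\right)}{28} = \frac{391 \left(261 - 105\right)}{28} = \frac{391}{28} \cdot 156 = \frac{15249}{7}$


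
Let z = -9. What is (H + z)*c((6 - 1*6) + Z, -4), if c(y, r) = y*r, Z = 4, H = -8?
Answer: 272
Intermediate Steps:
c(y, r) = r*y
(H + z)*c((6 - 1*6) + Z, -4) = (-8 - 9)*(-4*((6 - 1*6) + 4)) = -(-68)*((6 - 6) + 4) = -(-68)*(0 + 4) = -(-68)*4 = -17*(-16) = 272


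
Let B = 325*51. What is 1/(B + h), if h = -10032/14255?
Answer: 14255/236266593 ≈ 6.0334e-5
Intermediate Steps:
B = 16575
h = -10032/14255 (h = -10032*1/14255 = -10032/14255 ≈ -0.70375)
1/(B + h) = 1/(16575 - 10032/14255) = 1/(236266593/14255) = 14255/236266593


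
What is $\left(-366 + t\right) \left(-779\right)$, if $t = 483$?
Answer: $-91143$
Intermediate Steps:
$\left(-366 + t\right) \left(-779\right) = \left(-366 + 483\right) \left(-779\right) = 117 \left(-779\right) = -91143$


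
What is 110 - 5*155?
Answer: -665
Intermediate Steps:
110 - 5*155 = 110 - 775 = -665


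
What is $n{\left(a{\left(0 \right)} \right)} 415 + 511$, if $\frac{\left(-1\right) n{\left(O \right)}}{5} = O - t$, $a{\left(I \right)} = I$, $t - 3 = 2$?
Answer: $10886$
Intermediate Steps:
$t = 5$ ($t = 3 + 2 = 5$)
$n{\left(O \right)} = 25 - 5 O$ ($n{\left(O \right)} = - 5 \left(O - 5\right) = - 5 \left(-5 + O\right) = 25 - 5 O$)
$n{\left(a{\left(0 \right)} \right)} 415 + 511 = \left(25 - 0\right) 415 + 511 = \left(25 + 0\right) 415 + 511 = 25 \cdot 415 + 511 = 10375 + 511 = 10886$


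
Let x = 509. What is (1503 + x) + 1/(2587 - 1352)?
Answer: 2484821/1235 ≈ 2012.0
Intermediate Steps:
(1503 + x) + 1/(2587 - 1352) = (1503 + 509) + 1/(2587 - 1352) = 2012 + 1/1235 = 2484821/1235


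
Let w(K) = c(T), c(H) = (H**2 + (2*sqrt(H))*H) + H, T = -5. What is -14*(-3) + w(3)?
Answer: 62 - 10*I*sqrt(5) ≈ 62.0 - 22.361*I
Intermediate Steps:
c(H) = H + H**2 + 2*H**(3/2) (c(H) = (H**2 + 2*H**(3/2)) + H = H + H**2 + 2*H**(3/2))
w(K) = 20 - 10*I*sqrt(5) (w(K) = -5 + (-5)**2 + 2*(-5)**(3/2) = -5 + 25 + 2*(-5*I*sqrt(5)) = -5 + 25 - 10*I*sqrt(5) = 20 - 10*I*sqrt(5))
-14*(-3) + w(3) = -14*(-3) + (20 - 10*I*sqrt(5)) = 42 + (20 - 10*I*sqrt(5)) = 62 - 10*I*sqrt(5)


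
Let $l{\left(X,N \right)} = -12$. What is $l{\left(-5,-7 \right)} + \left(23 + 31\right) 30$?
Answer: $1608$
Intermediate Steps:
$l{\left(-5,-7 \right)} + \left(23 + 31\right) 30 = -12 + \left(23 + 31\right) 30 = -12 + 54 \cdot 30 = -12 + 1620 = 1608$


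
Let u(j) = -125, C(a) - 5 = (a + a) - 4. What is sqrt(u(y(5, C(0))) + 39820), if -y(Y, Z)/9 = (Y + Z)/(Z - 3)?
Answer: sqrt(39695) ≈ 199.24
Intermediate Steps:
C(a) = 1 + 2*a (C(a) = 5 + ((a + a) - 4) = 5 + (2*a - 4) = 5 + (-4 + 2*a) = 1 + 2*a)
y(Y, Z) = -9*(Y + Z)/(-3 + Z) (y(Y, Z) = -9*(Y + Z)/(Z - 3) = -9*(Y + Z)/(-3 + Z))
sqrt(u(y(5, C(0))) + 39820) = sqrt(-125 + 39820) = sqrt(39695)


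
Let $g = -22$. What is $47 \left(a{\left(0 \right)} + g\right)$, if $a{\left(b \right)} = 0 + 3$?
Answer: $-893$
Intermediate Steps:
$a{\left(b \right)} = 3$
$47 \left(a{\left(0 \right)} + g\right) = 47 \left(3 - 22\right) = 47 \left(-19\right) = -893$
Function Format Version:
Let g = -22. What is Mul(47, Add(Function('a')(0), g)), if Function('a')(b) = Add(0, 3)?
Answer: -893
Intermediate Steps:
Function('a')(b) = 3
Mul(47, Add(Function('a')(0), g)) = Mul(47, Add(3, -22)) = Mul(47, -19) = -893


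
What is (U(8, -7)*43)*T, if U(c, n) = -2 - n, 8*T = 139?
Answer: 29885/8 ≈ 3735.6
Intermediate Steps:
T = 139/8 (T = (⅛)*139 = 139/8 ≈ 17.375)
(U(8, -7)*43)*T = ((-2 - 1*(-7))*43)*(139/8) = ((-2 + 7)*43)*(139/8) = (5*43)*(139/8) = 215*(139/8) = 29885/8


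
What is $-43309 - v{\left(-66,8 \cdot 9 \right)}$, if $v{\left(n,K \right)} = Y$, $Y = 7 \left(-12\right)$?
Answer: $-43225$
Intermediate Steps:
$Y = -84$
$v{\left(n,K \right)} = -84$
$-43309 - v{\left(-66,8 \cdot 9 \right)} = -43309 - -84 = -43309 + 84 = -43225$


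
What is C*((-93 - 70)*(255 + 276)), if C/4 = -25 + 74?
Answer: -16964388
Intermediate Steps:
C = 196 (C = 4*(-25 + 74) = 4*49 = 196)
C*((-93 - 70)*(255 + 276)) = 196*((-93 - 70)*(255 + 276)) = 196*(-163*531) = 196*(-86553) = -16964388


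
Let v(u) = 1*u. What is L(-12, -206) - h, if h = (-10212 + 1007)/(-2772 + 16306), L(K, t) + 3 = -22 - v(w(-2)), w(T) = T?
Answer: -302077/13534 ≈ -22.320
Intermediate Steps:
v(u) = u
L(K, t) = -23 (L(K, t) = -3 + (-22 - 1*(-2)) = -3 + (-22 + 2) = -3 - 20 = -23)
h = -9205/13534 ≈ -0.68014
L(-12, -206) - h = -23 - 1*(-9205/13534) = -23 + 9205/13534 = -302077/13534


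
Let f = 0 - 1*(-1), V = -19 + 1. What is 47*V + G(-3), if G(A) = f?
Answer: -845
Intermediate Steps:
V = -18
f = 1 (f = 0 + 1 = 1)
G(A) = 1
47*V + G(-3) = 47*(-18) + 1 = -846 + 1 = -845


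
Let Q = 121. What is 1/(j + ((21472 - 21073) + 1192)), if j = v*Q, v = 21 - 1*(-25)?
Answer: 1/7157 ≈ 0.00013972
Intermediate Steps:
v = 46 (v = 21 + 25 = 46)
j = 5566 (j = 46*121 = 5566)
1/(j + ((21472 - 21073) + 1192)) = 1/(5566 + ((21472 - 21073) + 1192)) = 1/(5566 + (399 + 1192)) = 1/(5566 + 1591) = 1/7157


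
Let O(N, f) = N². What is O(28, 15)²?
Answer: 614656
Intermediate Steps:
O(28, 15)² = (28²)² = 784² = 614656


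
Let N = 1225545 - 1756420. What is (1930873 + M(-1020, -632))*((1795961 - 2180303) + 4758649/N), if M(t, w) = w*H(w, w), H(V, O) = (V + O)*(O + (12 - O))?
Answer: -2349965373316360051/530875 ≈ -4.4266e+12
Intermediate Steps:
H(V, O) = 12*O + 12*V (H(V, O) = (O + V)*12 = 12*O + 12*V)
N = -530875
M(t, w) = 24*w**2 (M(t, w) = w*(12*w + 12*w) = w*(24*w) = 24*w**2)
(1930873 + M(-1020, -632))*((1795961 - 2180303) + 4758649/N) = (1930873 + 24*(-632)**2)*((1795961 - 2180303) + 4758649/(-530875)) = (1930873 + 24*399424)*(-384342 + 4758649*(-1/530875)) = (1930873 + 9586176)*(-384342 - 4758649/530875) = 11517049*(-204042317899/530875) = -2349965373316360051/530875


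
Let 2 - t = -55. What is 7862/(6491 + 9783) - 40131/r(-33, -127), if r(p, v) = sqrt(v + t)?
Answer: 3931/8137 + 5733*I*sqrt(70)/10 ≈ 0.4831 + 4796.6*I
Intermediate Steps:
t = 57 (t = 2 - 1*(-55) = 2 + 55 = 57)
r(p, v) = sqrt(57 + v) (r(p, v) = sqrt(v + 57) = sqrt(57 + v))
7862/(6491 + 9783) - 40131/r(-33, -127) = 7862/(6491 + 9783) - 40131/sqrt(57 - 127) = 7862/16274 - 40131*(-I*sqrt(70)/70) = 7862*(1/16274) - 40131*(-I*sqrt(70)/70) = 3931/8137 - (-5733)*I*sqrt(70)/10 = 3931/8137 + 5733*I*sqrt(70)/10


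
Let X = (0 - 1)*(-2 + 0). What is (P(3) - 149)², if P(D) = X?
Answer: 21609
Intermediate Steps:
X = 2 (X = -1*(-2) = 2)
P(D) = 2
(P(3) - 149)² = (2 - 149)² = (-147)² = 21609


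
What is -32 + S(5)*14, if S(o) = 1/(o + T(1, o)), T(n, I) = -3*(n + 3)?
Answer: -34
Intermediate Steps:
T(n, I) = -9 - 3*n (T(n, I) = -3*(3 + n) = -9 - 3*n)
S(o) = 1/(-12 + o) (S(o) = 1/(o + (-9 - 3*1)) = 1/(o + (-9 - 3)) = 1/(o - 12) = 1/(-12 + o))
-32 + S(5)*14 = -32 + 14/(-12 + 5) = -32 + 14/(-7) = -32 - ⅐*14 = -32 - 2 = -34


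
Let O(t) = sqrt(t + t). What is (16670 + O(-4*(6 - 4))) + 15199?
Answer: 31869 + 4*I ≈ 31869.0 + 4.0*I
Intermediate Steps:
O(t) = sqrt(2)*sqrt(t) (O(t) = sqrt(2*t) = sqrt(2)*sqrt(t))
(16670 + O(-4*(6 - 4))) + 15199 = (16670 + sqrt(2)*sqrt(-4*(6 - 4))) + 15199 = (16670 + sqrt(2)*sqrt(-4*2)) + 15199 = (16670 + sqrt(2)*sqrt(-8)) + 15199 = (16670 + sqrt(2)*(2*I*sqrt(2))) + 15199 = (16670 + 4*I) + 15199 = 31869 + 4*I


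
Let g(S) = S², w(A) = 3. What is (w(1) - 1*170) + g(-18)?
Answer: 157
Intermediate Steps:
(w(1) - 1*170) + g(-18) = (3 - 1*170) + (-18)² = (3 - 170) + 324 = -167 + 324 = 157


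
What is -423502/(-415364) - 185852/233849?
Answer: 10919644535/48566228018 ≈ 0.22484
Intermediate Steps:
-423502/(-415364) - 185852/233849 = -423502*(-1/415364) - 185852*1/233849 = 211751/207682 - 185852/233849 = 10919644535/48566228018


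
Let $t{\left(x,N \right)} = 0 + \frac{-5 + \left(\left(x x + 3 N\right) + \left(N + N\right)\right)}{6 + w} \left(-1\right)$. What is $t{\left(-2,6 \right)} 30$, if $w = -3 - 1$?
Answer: $-435$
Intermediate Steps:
$w = -4$ ($w = -3 - 1 = -4$)
$t{\left(x,N \right)} = \frac{5}{2} - \frac{5 N}{2} - \frac{x^{2}}{2}$ ($t{\left(x,N \right)} = 0 + \frac{-5 + \left(\left(x x + 3 N\right) + \left(N + N\right)\right)}{6 - 4} \left(-1\right) = 0 + \frac{-5 + \left(\left(x^{2} + 3 N\right) + 2 N\right)}{2} \left(-1\right) = 0 + \left(-5 + \left(x^{2} + 5 N\right)\right) \frac{1}{2} \left(-1\right) = 0 + \left(-5 + x^{2} + 5 N\right) \frac{1}{2} \left(-1\right) = 0 + \left(- \frac{5}{2} + \frac{x^{2}}{2} + \frac{5 N}{2}\right) \left(-1\right) = 0 - \left(- \frac{5}{2} + \frac{x^{2}}{2} + \frac{5 N}{2}\right) = \frac{5}{2} - \frac{5 N}{2} - \frac{x^{2}}{2}$)
$t{\left(-2,6 \right)} 30 = \left(\frac{5}{2} - 15 - \frac{\left(-2\right)^{2}}{2}\right) 30 = \left(\frac{5}{2} - 15 - 2\right) 30 = \left(- \frac{29}{2}\right) 30 = -435$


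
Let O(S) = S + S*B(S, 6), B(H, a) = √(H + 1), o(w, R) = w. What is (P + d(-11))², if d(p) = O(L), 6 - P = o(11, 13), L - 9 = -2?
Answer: 396 + 56*√2 ≈ 475.20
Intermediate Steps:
L = 7 (L = 9 - 2 = 7)
B(H, a) = √(1 + H)
O(S) = S + S*√(1 + S)
P = -5 (P = 6 - 1*11 = 6 - 11 = -5)
d(p) = 7 + 14*√2 (d(p) = 7*(1 + √(1 + 7)) = 7*(1 + √8) = 7*(1 + 2*√2) = 7 + 14*√2)
(P + d(-11))² = (-5 + (7 + 14*√2))² = (2 + 14*√2)²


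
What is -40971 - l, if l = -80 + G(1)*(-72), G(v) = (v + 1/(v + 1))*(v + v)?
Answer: -40675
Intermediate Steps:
G(v) = 2*v*(v + 1/(1 + v)) (G(v) = (v + 1/(1 + v))*(2*v) = 2*v*(v + 1/(1 + v)))
l = -296 (l = -80 + (2*1*(1 + 1 + 1²)/(1 + 1))*(-72) = -80 + (2*1*(1 + 1 + 1)/2)*(-72) = -80 + (2*1*(½)*3)*(-72) = -80 + 3*(-72) = -80 - 216 = -296)
-40971 - l = -40971 - 1*(-296) = -40971 + 296 = -40675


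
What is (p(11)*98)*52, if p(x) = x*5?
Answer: 280280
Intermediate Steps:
p(x) = 5*x
(p(11)*98)*52 = ((5*11)*98)*52 = (55*98)*52 = 5390*52 = 280280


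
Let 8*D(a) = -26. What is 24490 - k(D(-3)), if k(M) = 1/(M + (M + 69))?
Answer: 3061248/125 ≈ 24490.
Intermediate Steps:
D(a) = -13/4 (D(a) = (1/8)*(-26) = -13/4)
k(M) = 1/(69 + 2*M) (k(M) = 1/(M + (69 + M)) = 1/(69 + 2*M))
24490 - k(D(-3)) = 24490 - 1/(69 + 2*(-13/4)) = 24490 - 1/(69 - 13/2) = 24490 - 1/125/2 = 24490 - 1*2/125 = 24490 - 2/125 = 3061248/125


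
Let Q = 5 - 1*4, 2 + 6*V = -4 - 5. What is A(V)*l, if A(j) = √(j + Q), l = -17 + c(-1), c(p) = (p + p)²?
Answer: -13*I*√30/6 ≈ -11.867*I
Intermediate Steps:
V = -11/6 (V = -⅓ + (-4 - 5)/6 = -⅓ + (⅙)*(-9) = -⅓ - 3/2 = -11/6 ≈ -1.8333)
c(p) = 4*p² (c(p) = (2*p)² = 4*p²)
Q = 1 (Q = 5 - 4 = 1)
l = -13 (l = -17 + 4*(-1)² = -17 + 4*1 = -17 + 4 = -13)
A(j) = √(1 + j) (A(j) = √(j + 1) = √(1 + j))
A(V)*l = √(1 - 11/6)*(-13) = √(-⅚)*(-13) = (I*√30/6)*(-13) = -13*I*√30/6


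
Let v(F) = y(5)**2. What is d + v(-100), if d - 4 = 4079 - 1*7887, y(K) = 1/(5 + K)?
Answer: -380399/100 ≈ -3804.0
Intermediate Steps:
v(F) = 1/100 (v(F) = (1/(5 + 5))**2 = (1/10)**2 = 1/100)
d = -3804 (d = 4 + (4079 - 1*7887) = 4 + (4079 - 7887) = 4 - 3808 = -3804)
d + v(-100) = -3804 + 1/100 = -380399/100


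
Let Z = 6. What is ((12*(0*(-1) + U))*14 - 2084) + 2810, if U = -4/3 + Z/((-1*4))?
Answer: 250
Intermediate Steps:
U = -17/6 (U = -4/3 + 6/((-1*4)) = -4*1/3 + 6/(-4) = -4/3 + 6*(-1/4) = -4/3 - 3/2 = -17/6 ≈ -2.8333)
((12*(0*(-1) + U))*14 - 2084) + 2810 = ((12*(0*(-1) - 17/6))*14 - 2084) + 2810 = ((12*(0 - 17/6))*14 - 2084) + 2810 = ((12*(-17/6))*14 - 2084) + 2810 = (-34*14 - 2084) + 2810 = (-476 - 2084) + 2810 = -2560 + 2810 = 250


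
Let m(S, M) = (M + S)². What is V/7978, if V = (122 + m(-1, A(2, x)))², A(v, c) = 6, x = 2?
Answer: 21609/7978 ≈ 2.7086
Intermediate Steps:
V = 21609 (V = (122 + (6 - 1)²)² = (122 + 5²)² = (122 + 25)² = 147² = 21609)
V/7978 = 21609/7978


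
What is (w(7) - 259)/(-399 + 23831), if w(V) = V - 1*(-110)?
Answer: -71/11716 ≈ -0.0060601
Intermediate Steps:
w(V) = 110 + V (w(V) = V + 110 = 110 + V)
(w(7) - 259)/(-399 + 23831) = ((110 + 7) - 259)/(-399 + 23831) = (117 - 259)/23432 = -142*1/23432 = -71/11716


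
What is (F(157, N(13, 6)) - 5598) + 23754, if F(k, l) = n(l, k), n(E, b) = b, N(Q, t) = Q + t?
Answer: 18313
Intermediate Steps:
F(k, l) = k
(F(157, N(13, 6)) - 5598) + 23754 = (157 - 5598) + 23754 = -5441 + 23754 = 18313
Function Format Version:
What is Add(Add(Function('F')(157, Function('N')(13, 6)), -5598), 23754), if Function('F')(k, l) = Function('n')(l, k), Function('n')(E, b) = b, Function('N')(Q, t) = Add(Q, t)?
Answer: 18313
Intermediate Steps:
Function('F')(k, l) = k
Add(Add(Function('F')(157, Function('N')(13, 6)), -5598), 23754) = Add(Add(157, -5598), 23754) = Add(-5441, 23754) = 18313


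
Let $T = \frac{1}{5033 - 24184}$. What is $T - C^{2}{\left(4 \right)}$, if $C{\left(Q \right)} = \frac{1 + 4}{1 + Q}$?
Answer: $- \frac{19152}{19151} \approx -1.0001$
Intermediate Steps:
$C{\left(Q \right)} = \frac{5}{1 + Q}$
$T = - \frac{1}{19151}$ ($T = \frac{1}{-19151} = - \frac{1}{19151} \approx -5.2217 \cdot 10^{-5}$)
$T - C^{2}{\left(4 \right)} = - \frac{1}{19151} - \left(\frac{5}{1 + 4}\right)^{2} = - \frac{1}{19151} - \left(\frac{5}{5}\right)^{2} = - \frac{1}{19151} - \left(5 \cdot \frac{1}{5}\right)^{2} = - \frac{1}{19151} - 1^{2} = - \frac{1}{19151} - 1 = - \frac{19152}{19151}$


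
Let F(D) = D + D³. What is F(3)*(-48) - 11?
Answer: -1451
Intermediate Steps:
F(3)*(-48) - 11 = (3 + 3³)*(-48) - 11 = (3 + 27)*(-48) - 11 = 30*(-48) - 11 = -1440 - 11 = -1451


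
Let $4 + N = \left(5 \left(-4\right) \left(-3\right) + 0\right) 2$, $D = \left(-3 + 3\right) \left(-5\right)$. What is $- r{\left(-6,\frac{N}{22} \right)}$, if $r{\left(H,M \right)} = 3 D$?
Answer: $0$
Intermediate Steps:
$D = 0$ ($D = 0 \left(-5\right) = 0$)
$N = 116$ ($N = -4 + \left(5 \left(-4\right) \left(-3\right) + 0\right) 2 = -4 + \left(\left(-20\right) \left(-3\right) + 0\right) 2 = -4 + \left(60 + 0\right) 2 = -4 + 60 \cdot 2 = -4 + 120 = 116$)
$r{\left(H,M \right)} = 0$ ($r{\left(H,M \right)} = 3 \cdot 0 = 0$)
$- r{\left(-6,\frac{N}{22} \right)} = \left(-1\right) 0 = 0$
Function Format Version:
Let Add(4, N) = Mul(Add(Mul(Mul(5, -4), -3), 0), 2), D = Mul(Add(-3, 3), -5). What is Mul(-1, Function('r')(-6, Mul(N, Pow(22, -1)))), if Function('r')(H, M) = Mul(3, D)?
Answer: 0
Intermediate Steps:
D = 0 (D = Mul(0, -5) = 0)
N = 116 (N = Add(-4, Mul(Add(Mul(Mul(5, -4), -3), 0), 2)) = Add(-4, Mul(Add(Mul(-20, -3), 0), 2)) = Add(-4, Mul(Add(60, 0), 2)) = Add(-4, Mul(60, 2)) = Add(-4, 120) = 116)
Function('r')(H, M) = 0 (Function('r')(H, M) = Mul(3, 0) = 0)
Mul(-1, Function('r')(-6, Mul(N, Pow(22, -1)))) = Mul(-1, 0) = 0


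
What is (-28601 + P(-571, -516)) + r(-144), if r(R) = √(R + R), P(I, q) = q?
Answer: -29117 + 12*I*√2 ≈ -29117.0 + 16.971*I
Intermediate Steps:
r(R) = √2*√R (r(R) = √(2*R) = √2*√R)
(-28601 + P(-571, -516)) + r(-144) = (-28601 - 516) + √2*√(-144) = -29117 + √2*(12*I) = -29117 + 12*I*√2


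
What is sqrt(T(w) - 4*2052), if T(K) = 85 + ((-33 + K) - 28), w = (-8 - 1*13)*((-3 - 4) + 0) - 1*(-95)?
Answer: 19*I*sqrt(22) ≈ 89.118*I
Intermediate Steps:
w = 242 (w = (-8 - 13)*(-7 + 0) + 95 = -21*(-7) + 95 = 147 + 95 = 242)
T(K) = 24 + K (T(K) = 85 + (-61 + K) = 24 + K)
sqrt(T(w) - 4*2052) = sqrt((24 + 242) - 4*2052) = sqrt(266 - 8208) = sqrt(-7942) = 19*I*sqrt(22)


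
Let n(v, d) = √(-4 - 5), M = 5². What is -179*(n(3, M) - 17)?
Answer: 3043 - 537*I ≈ 3043.0 - 537.0*I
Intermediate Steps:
M = 25
n(v, d) = 3*I (n(v, d) = √(-9) = 3*I)
-179*(n(3, M) - 17) = -179*(3*I - 17) = -179*(-17 + 3*I) = 3043 - 537*I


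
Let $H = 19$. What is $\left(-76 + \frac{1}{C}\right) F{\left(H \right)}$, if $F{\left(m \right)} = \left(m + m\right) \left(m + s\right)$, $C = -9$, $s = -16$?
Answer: $- \frac{26030}{3} \approx -8676.7$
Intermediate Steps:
$F{\left(m \right)} = 2 m \left(-16 + m\right)$ ($F{\left(m \right)} = \left(m + m\right) \left(m - 16\right) = 2 m \left(-16 + m\right)$)
$\left(-76 + \frac{1}{C}\right) F{\left(H \right)} = \left(-76 + \frac{1}{-9}\right) 2 \cdot 19 \left(-16 + 19\right) = \left(-76 - \frac{1}{9}\right) 2 \cdot 19 \cdot 3 = \left(- \frac{685}{9}\right) 114 = - \frac{26030}{3}$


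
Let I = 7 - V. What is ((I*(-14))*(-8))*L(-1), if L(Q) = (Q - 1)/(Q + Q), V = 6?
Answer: 112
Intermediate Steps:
L(Q) = (-1 + Q)/(2*Q) (L(Q) = (-1 + Q)/((2*Q)) = (-1 + Q)*(1/(2*Q)) = (-1 + Q)/(2*Q))
I = 1 (I = 7 - 1*6 = 7 - 6 = 1)
((I*(-14))*(-8))*L(-1) = ((1*(-14))*(-8))*((½)*(-1 - 1)/(-1)) = (-14*(-8))*((½)*(-1)*(-2)) = 112*1 = 112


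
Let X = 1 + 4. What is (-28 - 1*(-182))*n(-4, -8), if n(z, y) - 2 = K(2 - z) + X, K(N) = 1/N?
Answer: 3311/3 ≈ 1103.7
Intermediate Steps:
K(N) = 1/N
X = 5
n(z, y) = 7 + 1/(2 - z) (n(z, y) = 2 + (1/(2 - z) + 5) = 2 + (5 + 1/(2 - z)) = 7 + 1/(2 - z))
(-28 - 1*(-182))*n(-4, -8) = (-28 - 1*(-182))*((-15 + 7*(-4))/(-2 - 4)) = (-28 + 182)*((-15 - 28)/(-6)) = 154*(-⅙*(-43)) = 154*(43/6) = 3311/3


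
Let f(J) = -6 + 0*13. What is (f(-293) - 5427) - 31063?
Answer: -36496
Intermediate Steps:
f(J) = -6 (f(J) = -6 + 0 = -6)
(f(-293) - 5427) - 31063 = (-6 - 5427) - 31063 = -5433 - 31063 = -36496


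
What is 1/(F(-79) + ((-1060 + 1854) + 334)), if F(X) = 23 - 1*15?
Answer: 1/1136 ≈ 0.00088028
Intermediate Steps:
F(X) = 8 (F(X) = 23 - 15 = 8)
1/(F(-79) + ((-1060 + 1854) + 334)) = 1/(8 + ((-1060 + 1854) + 334)) = 1/(8 + (794 + 334)) = 1/(8 + 1128) = 1/1136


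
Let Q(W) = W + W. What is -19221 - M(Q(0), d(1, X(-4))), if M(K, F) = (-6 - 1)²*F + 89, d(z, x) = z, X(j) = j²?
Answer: -19359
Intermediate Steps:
Q(W) = 2*W
M(K, F) = 89 + 49*F (M(K, F) = (-7)²*F + 89 = 49*F + 89 = 89 + 49*F)
-19221 - M(Q(0), d(1, X(-4))) = -19221 - (89 + 49*1) = -19221 - (89 + 49) = -19221 - 1*138 = -19221 - 138 = -19359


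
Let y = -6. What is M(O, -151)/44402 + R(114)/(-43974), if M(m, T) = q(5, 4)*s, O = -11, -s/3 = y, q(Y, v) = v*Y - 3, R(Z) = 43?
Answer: 5773379/976266774 ≈ 0.0059137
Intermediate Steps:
q(Y, v) = -3 + Y*v (q(Y, v) = Y*v - 3 = -3 + Y*v)
s = 18 (s = -3*(-6) = 18)
M(m, T) = 306 (M(m, T) = (-3 + 5*4)*18 = (-3 + 20)*18 = 17*18 = 306)
M(O, -151)/44402 + R(114)/(-43974) = 306/44402 + 43/(-43974) = 306*(1/44402) + 43*(-1/43974) = 153/22201 - 43/43974 = 5773379/976266774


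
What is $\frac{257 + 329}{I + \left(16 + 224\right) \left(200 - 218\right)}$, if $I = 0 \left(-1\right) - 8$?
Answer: $- \frac{293}{2164} \approx -0.1354$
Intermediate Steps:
$I = -8$ ($I = 0 - 8 = -8$)
$\frac{257 + 329}{I + \left(16 + 224\right) \left(200 - 218\right)} = \frac{257 + 329}{-8 + \left(16 + 224\right) \left(200 - 218\right)} = \frac{586}{-8 + 240 \left(-18\right)} = \frac{586}{-8 - 4320} = \frac{586}{-4328} = 586 \left(- \frac{1}{4328}\right) = - \frac{293}{2164}$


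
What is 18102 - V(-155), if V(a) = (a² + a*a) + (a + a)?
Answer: -29638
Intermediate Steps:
V(a) = 2*a + 2*a² (V(a) = (a² + a²) + 2*a = 2*a² + 2*a = 2*a + 2*a²)
18102 - V(-155) = 18102 - 2*(-155)*(1 - 155) = 18102 - 2*(-155)*(-154) = 18102 - 1*47740 = 18102 - 47740 = -29638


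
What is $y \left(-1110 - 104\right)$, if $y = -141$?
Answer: $171174$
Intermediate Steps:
$y \left(-1110 - 104\right) = - 141 \left(-1110 - 104\right) = \left(-141\right) \left(-1214\right) = 171174$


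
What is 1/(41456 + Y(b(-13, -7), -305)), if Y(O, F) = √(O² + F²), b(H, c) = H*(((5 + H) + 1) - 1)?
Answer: 41456/1718496095 - √103841/1718496095 ≈ 2.3936e-5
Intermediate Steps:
b(H, c) = H*(5 + H) (b(H, c) = H*((6 + H) - 1) = H*(5 + H))
Y(O, F) = √(F² + O²)
1/(41456 + Y(b(-13, -7), -305)) = 1/(41456 + √((-305)² + (-13*(5 - 13))²)) = 1/(41456 + √(93025 + (-13*(-8))²)) = 1/(41456 + √(93025 + 104²)) = 1/(41456 + √(93025 + 10816)) = 1/(41456 + √103841)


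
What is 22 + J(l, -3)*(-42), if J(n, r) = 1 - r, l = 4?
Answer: -146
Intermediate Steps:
22 + J(l, -3)*(-42) = 22 + (1 - 1*(-3))*(-42) = 22 + (1 + 3)*(-42) = 22 + 4*(-42) = 22 - 168 = -146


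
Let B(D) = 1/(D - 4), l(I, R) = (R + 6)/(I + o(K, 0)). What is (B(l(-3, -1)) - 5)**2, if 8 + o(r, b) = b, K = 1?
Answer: 65536/2401 ≈ 27.295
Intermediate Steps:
o(r, b) = -8 + b
l(I, R) = (6 + R)/(-8 + I) (l(I, R) = (R + 6)/(I + (-8 + 0)) = (6 + R)/(I - 8) = (6 + R)/(-8 + I))
B(D) = 1/(-4 + D)
(B(l(-3, -1)) - 5)**2 = (1/(-4 + (6 - 1)/(-8 - 3)) - 5)**2 = (1/(-4 + 5/(-11)) - 5)**2 = (1/(-4 - 1/11*5) - 5)**2 = (1/(-4 - 5/11) - 5)**2 = (1/(-49/11) - 5)**2 = (-11/49 - 5)**2 = (-256/49)**2 = 65536/2401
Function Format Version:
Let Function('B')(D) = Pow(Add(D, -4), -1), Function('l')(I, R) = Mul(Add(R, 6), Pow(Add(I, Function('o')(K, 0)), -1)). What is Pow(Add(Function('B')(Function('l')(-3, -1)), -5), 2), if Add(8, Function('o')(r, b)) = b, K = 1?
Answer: Rational(65536, 2401) ≈ 27.295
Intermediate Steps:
Function('o')(r, b) = Add(-8, b)
Function('l')(I, R) = Mul(Pow(Add(-8, I), -1), Add(6, R)) (Function('l')(I, R) = Mul(Add(R, 6), Pow(Add(I, Add(-8, 0)), -1)) = Mul(Add(6, R), Pow(Add(I, -8), -1)) = Mul(Add(6, R), Pow(Add(-8, I), -1)) = Mul(Pow(Add(-8, I), -1), Add(6, R)))
Function('B')(D) = Pow(Add(-4, D), -1)
Pow(Add(Function('B')(Function('l')(-3, -1)), -5), 2) = Pow(Add(Pow(Add(-4, Mul(Pow(Add(-8, -3), -1), Add(6, -1))), -1), -5), 2) = Pow(Add(Pow(Add(-4, Mul(Pow(-11, -1), 5)), -1), -5), 2) = Pow(Add(Pow(Add(-4, Mul(Rational(-1, 11), 5)), -1), -5), 2) = Pow(Add(Pow(Add(-4, Rational(-5, 11)), -1), -5), 2) = Pow(Add(Pow(Rational(-49, 11), -1), -5), 2) = Pow(Add(Rational(-11, 49), -5), 2) = Pow(Rational(-256, 49), 2) = Rational(65536, 2401)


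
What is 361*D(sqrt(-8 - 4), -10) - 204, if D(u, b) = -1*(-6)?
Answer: 1962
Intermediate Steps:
D(u, b) = 6
361*D(sqrt(-8 - 4), -10) - 204 = 361*6 - 204 = 2166 - 204 = 1962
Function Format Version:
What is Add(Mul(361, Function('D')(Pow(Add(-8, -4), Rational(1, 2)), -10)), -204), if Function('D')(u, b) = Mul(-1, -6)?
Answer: 1962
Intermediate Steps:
Function('D')(u, b) = 6
Add(Mul(361, Function('D')(Pow(Add(-8, -4), Rational(1, 2)), -10)), -204) = Add(Mul(361, 6), -204) = Add(2166, -204) = 1962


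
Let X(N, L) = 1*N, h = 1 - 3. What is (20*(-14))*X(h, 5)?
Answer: 560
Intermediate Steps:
h = -2
X(N, L) = N
(20*(-14))*X(h, 5) = (20*(-14))*(-2) = -280*(-2) = 560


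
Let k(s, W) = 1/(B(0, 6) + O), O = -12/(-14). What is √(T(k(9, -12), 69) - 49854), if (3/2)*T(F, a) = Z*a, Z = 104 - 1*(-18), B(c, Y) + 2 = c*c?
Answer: I*√44242 ≈ 210.34*I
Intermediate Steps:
B(c, Y) = -2 + c² (B(c, Y) = -2 + c*c = -2 + c²)
O = 6/7 (O = -12*(-1/14) = 6/7 ≈ 0.85714)
Z = 122 (Z = 104 + 18 = 122)
k(s, W) = -7/8 (k(s, W) = 1/((-2 + 0²) + 6/7) = 1/((-2 + 0) + 6/7) = 1/(-2 + 6/7) = 1/(-8/7) = -7/8)
T(F, a) = 244*a/3 (T(F, a) = 2*(122*a)/3 = 244*a/3)
√(T(k(9, -12), 69) - 49854) = √((244/3)*69 - 49854) = √(5612 - 49854) = √(-44242) = I*√44242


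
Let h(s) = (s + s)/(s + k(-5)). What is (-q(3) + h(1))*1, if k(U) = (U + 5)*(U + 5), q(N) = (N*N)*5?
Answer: -43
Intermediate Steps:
q(N) = 5*N² (q(N) = N²*5 = 5*N²)
k(U) = (5 + U)² (k(U) = (5 + U)*(5 + U) = (5 + U)²)
h(s) = 2 (h(s) = (s + s)/(s + (5 - 5)²) = (2*s)/(s + 0²) = (2*s)/(s + 0) = (2*s)/s = 2)
(-q(3) + h(1))*1 = (-5*3² + 2)*1 = (-5*9 + 2)*1 = (-1*45 + 2)*1 = (-45 + 2)*1 = -43*1 = -43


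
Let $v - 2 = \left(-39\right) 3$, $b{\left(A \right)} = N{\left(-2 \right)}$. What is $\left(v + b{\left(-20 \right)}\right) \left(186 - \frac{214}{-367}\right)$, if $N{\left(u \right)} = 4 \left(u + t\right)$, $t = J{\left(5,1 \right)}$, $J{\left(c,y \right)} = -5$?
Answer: $- \frac{9792068}{367} \approx -26681.0$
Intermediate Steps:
$t = -5$
$N{\left(u \right)} = -20 + 4 u$ ($N{\left(u \right)} = 4 \left(u - 5\right) = 4 \left(-5 + u\right) = -20 + 4 u$)
$b{\left(A \right)} = -28$ ($b{\left(A \right)} = -20 + 4 \left(-2\right) = -20 - 8 = -28$)
$v = -115$ ($v = 2 - 117 = -115$)
$\left(v + b{\left(-20 \right)}\right) \left(186 - \frac{214}{-367}\right) = \left(-115 - 28\right) \left(186 - \frac{214}{-367}\right) = - 143 \left(186 - - \frac{214}{367}\right) = - 143 \left(186 + \frac{214}{367}\right) = \left(-143\right) \frac{68476}{367} = - \frac{9792068}{367}$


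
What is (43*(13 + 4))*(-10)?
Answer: -7310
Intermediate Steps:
(43*(13 + 4))*(-10) = (43*17)*(-10) = 731*(-10) = -7310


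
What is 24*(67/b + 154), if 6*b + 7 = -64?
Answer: 252768/71 ≈ 3560.1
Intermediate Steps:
b = -71/6 (b = -7/6 + (1/6)*(-64) = -7/6 - 32/3 = -71/6 ≈ -11.833)
24*(67/b + 154) = 24*(67/(-71/6) + 154) = 24*(67*(-6/71) + 154) = 24*(-402/71 + 154) = 24*(10532/71) = 252768/71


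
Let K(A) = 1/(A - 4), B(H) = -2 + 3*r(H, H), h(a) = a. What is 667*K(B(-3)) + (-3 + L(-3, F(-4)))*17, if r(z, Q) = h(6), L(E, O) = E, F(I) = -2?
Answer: -557/12 ≈ -46.417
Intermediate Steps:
r(z, Q) = 6
B(H) = 16 (B(H) = -2 + 3*6 = -2 + 18 = 16)
K(A) = 1/(-4 + A)
667*K(B(-3)) + (-3 + L(-3, F(-4)))*17 = 667/(-4 + 16) + (-3 - 3)*17 = 667/12 - 6*17 = 667*(1/12) - 102 = 667/12 - 102 = -557/12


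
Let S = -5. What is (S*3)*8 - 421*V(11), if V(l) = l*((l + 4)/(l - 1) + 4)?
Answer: -51181/2 ≈ -25591.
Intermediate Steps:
V(l) = l*(4 + (4 + l)/(-1 + l)) (V(l) = l*((4 + l)/(-1 + l) + 4) = l*(4 + (4 + l)/(-1 + l)))
(S*3)*8 - 421*V(11) = -5*3*8 - 2105*11²/(-1 + 11) = -15*8 - 2105*121/10 = -120 - 2105*121/10 = -120 - 421*121/2 = -120 - 50941/2 = -51181/2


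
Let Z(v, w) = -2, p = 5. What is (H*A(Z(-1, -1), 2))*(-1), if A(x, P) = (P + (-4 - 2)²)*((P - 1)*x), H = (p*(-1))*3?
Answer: -1140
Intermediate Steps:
H = -15 (H = (5*(-1))*3 = -5*3 = -15)
A(x, P) = x*(-1 + P)*(36 + P) (A(x, P) = (P + (-6)²)*((-1 + P)*x) = (P + 36)*(x*(-1 + P)) = (36 + P)*(x*(-1 + P)) = x*(-1 + P)*(36 + P))
(H*A(Z(-1, -1), 2))*(-1) = -(-30)*(-36 + 2² + 35*2)*(-1) = -(-30)*(-36 + 4 + 70)*(-1) = -(-30)*38*(-1) = -15*(-76)*(-1) = 1140*(-1) = -1140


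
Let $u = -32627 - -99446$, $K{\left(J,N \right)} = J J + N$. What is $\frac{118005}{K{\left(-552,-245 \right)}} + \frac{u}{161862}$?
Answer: $\frac{13148057077}{16426780886} \approx 0.8004$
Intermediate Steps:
$K{\left(J,N \right)} = N + J^{2}$ ($K{\left(J,N \right)} = J^{2} + N = N + J^{2}$)
$u = 66819$ ($u = -32627 + 99446 = 66819$)
$\frac{118005}{K{\left(-552,-245 \right)}} + \frac{u}{161862} = \frac{118005}{-245 + \left(-552\right)^{2}} + \frac{66819}{161862} = \frac{118005}{-245 + 304704} + 66819 \cdot \frac{1}{161862} = \frac{118005}{304459} + \frac{22273}{53954} = \frac{13148057077}{16426780886}$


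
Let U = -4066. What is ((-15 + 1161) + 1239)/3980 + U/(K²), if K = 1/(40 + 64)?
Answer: -35006372899/796 ≈ -4.3978e+7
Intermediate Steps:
K = 1/104 ≈ 0.0096154
((-15 + 1161) + 1239)/3980 + U/(K²) = ((-15 + 1161) + 1239)/3980 - 4066/((1/104)²) = (1146 + 1239)*(1/3980) - 4066/1/10816 = 2385*(1/3980) - 4066*10816 = 477/796 - 43977856 = -35006372899/796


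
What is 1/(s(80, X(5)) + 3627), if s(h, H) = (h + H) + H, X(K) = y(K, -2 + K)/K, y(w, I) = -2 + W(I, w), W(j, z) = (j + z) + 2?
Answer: 5/18551 ≈ 0.00026953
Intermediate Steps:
W(j, z) = 2 + j + z
y(w, I) = I + w (y(w, I) = -2 + (2 + I + w) = I + w)
X(K) = (-2 + 2*K)/K (X(K) = ((-2 + K) + K)/K = (-2 + 2*K)/K)
s(h, H) = h + 2*H (s(h, H) = (H + h) + H = h + 2*H)
1/(s(80, X(5)) + 3627) = 1/((80 + 2*(2 - 2/5)) + 3627) = 1/((80 + 2*(8/5)) + 3627) = 1/((80 + 16/5) + 3627) = 1/(416/5 + 3627) = 1/(18551/5) = 5/18551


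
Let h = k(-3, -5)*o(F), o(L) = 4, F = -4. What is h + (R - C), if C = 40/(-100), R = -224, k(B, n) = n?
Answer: -1218/5 ≈ -243.60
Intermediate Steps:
C = -2/5 (C = 40*(-1/100) = -2/5 ≈ -0.40000)
h = -20 (h = -5*4 = -20)
h + (R - C) = -20 + (-224 - 1*(-2/5)) = -20 + (-224 + 2/5) = -20 - 1118/5 = -1218/5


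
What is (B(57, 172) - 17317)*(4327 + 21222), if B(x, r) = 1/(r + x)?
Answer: -101316910008/229 ≈ -4.4243e+8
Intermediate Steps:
(B(57, 172) - 17317)*(4327 + 21222) = (1/(172 + 57) - 17317)*(4327 + 21222) = (1/229 - 17317)*25549 = -3965592/229*25549 = -101316910008/229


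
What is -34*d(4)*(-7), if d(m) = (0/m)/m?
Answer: 0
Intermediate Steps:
d(m) = 0 (d(m) = 0/m = 0)
-34*d(4)*(-7) = -34*0*(-7) = 0*(-7) = 0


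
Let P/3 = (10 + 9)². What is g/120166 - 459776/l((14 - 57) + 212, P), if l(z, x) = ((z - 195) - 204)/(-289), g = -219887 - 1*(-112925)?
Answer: -3991778393771/6909545 ≈ -5.7772e+5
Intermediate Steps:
g = -106962 (g = -219887 + 112925 = -106962)
P = 1083 (P = 3*(10 + 9)² = 3*19² = 3*361 = 1083)
l(z, x) = 399/289 - z/289 (l(z, x) = ((-195 + z) - 204)*(-1/289) = (-399 + z)*(-1/289) = 399/289 - z/289)
g/120166 - 459776/l((14 - 57) + 212, P) = -106962/120166 - 459776/(399/289 - ((14 - 57) + 212)/289) = -106962*1/120166 - 459776/(399/289 - (-43 + 212)/289) = -53481/60083 - 459776/(399/289 - 1/289*169) = -53481/60083 - 459776/(399/289 - 169/289) = -53481/60083 - 459776/230/289 = -53481/60083 - 459776*289/230 = -53481/60083 - 66437632/115 = -3991778393771/6909545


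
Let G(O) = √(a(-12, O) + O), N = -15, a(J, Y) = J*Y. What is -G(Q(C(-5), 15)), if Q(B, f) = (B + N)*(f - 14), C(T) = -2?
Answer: -√187 ≈ -13.675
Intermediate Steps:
Q(B, f) = (-15 + B)*(-14 + f) (Q(B, f) = (B - 15)*(f - 14) = (-15 + B)*(-14 + f))
G(O) = √11*√(-O) (G(O) = √(-12*O + O) = √(-11*O) = √11*√(-O))
-G(Q(C(-5), 15)) = -√11*√(-(210 - 15*15 - 14*(-2) - 2*15)) = -√11*√(-(210 - 225 + 28 - 30)) = -√11*√(-1*(-17)) = -√11*√17 = -√187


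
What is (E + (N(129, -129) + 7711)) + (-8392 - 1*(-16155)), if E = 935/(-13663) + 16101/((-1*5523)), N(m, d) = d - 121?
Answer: 382863096936/25153583 ≈ 15221.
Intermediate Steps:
N(m, d) = -121 + d
E = -75050656/25153583 (E = 935*(-1/13663) + 16101/(-5523) = -935/13663 + 16101*(-1/5523) = -935/13663 - 5367/1841 = -75050656/25153583 ≈ -2.9837)
(E + (N(129, -129) + 7711)) + (-8392 - 1*(-16155)) = (-75050656/25153583 + ((-121 - 129) + 7711)) + (-8392 - 1*(-16155)) = (-75050656/25153583 + (-250 + 7711)) + (-8392 + 16155) = (-75050656/25153583 + 7461) + 7763 = 187595832107/25153583 + 7763 = 382863096936/25153583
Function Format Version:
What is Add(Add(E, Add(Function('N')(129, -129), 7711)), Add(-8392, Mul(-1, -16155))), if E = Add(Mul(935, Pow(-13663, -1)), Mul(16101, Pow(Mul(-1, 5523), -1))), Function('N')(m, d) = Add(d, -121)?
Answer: Rational(382863096936, 25153583) ≈ 15221.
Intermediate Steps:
Function('N')(m, d) = Add(-121, d)
E = Rational(-75050656, 25153583) (E = Add(Mul(935, Rational(-1, 13663)), Mul(16101, Pow(-5523, -1))) = Add(Rational(-935, 13663), Mul(16101, Rational(-1, 5523))) = Add(Rational(-935, 13663), Rational(-5367, 1841)) = Rational(-75050656, 25153583) ≈ -2.9837)
Add(Add(E, Add(Function('N')(129, -129), 7711)), Add(-8392, Mul(-1, -16155))) = Add(Add(Rational(-75050656, 25153583), Add(Add(-121, -129), 7711)), Add(-8392, Mul(-1, -16155))) = Add(Add(Rational(-75050656, 25153583), Add(-250, 7711)), Add(-8392, 16155)) = Add(Add(Rational(-75050656, 25153583), 7461), 7763) = Add(Rational(187595832107, 25153583), 7763) = Rational(382863096936, 25153583)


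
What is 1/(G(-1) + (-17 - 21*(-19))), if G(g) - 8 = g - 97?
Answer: 1/292 ≈ 0.0034247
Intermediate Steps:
G(g) = -89 + g (G(g) = 8 + (g - 97) = 8 + (-97 + g) = -89 + g)
1/(G(-1) + (-17 - 21*(-19))) = 1/((-89 - 1) + (-17 - 21*(-19))) = 1/(-90 + (-17 + 399)) = 1/(-90 + 382) = 1/292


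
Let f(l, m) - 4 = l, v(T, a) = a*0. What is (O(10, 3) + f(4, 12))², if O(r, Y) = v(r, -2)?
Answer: 64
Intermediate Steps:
v(T, a) = 0
f(l, m) = 4 + l
O(r, Y) = 0
(O(10, 3) + f(4, 12))² = (0 + (4 + 4))² = (0 + 8)² = 8² = 64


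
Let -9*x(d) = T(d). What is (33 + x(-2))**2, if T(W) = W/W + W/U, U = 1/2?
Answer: 10000/9 ≈ 1111.1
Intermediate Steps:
U = 1/2 (U = 1*(1/2) = 1/2 ≈ 0.50000)
T(W) = 1 + 2*W (T(W) = W/W + W/(1/2) = 1 + W*2 = 1 + 2*W)
x(d) = -1/9 - 2*d/9 (x(d) = -(1 + 2*d)/9 = -1/9 - 2*d/9)
(33 + x(-2))**2 = (33 + (-1/9 - 2/9*(-2)))**2 = (33 + (-1/9 + 4/9))**2 = (33 + 1/3)**2 = (100/3)**2 = 10000/9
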